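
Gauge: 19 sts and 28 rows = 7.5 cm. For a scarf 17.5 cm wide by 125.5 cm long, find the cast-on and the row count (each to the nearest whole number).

Cast on 44 stitches and work 469 rows.

Stitch gauge = 19/7.5 = 2.533 sts/cm; 17.5 × 2.533 = 44.33 → 44 sts.
Row gauge = 28/7.5 = 3.733 rows/cm; 125.5 × 3.733 = 468.53 → 469 rows.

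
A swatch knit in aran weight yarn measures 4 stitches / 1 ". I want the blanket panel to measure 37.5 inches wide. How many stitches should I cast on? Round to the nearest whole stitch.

150 stitches.

4 stitches / 1 in = 4 stitches per inch.
37.5 × 4 = 150.00 stitches.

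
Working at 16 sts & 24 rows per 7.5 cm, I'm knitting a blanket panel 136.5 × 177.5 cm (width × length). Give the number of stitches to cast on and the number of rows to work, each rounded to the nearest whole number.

Cast on 291 stitches and work 568 rows.

Stitch gauge = 16/7.5 = 2.133 sts/cm; 136.5 × 2.133 = 291.20 → 291 sts.
Row gauge = 24/7.5 = 3.2 rows/cm; 177.5 × 3.2 = 568.00 → 568 rows.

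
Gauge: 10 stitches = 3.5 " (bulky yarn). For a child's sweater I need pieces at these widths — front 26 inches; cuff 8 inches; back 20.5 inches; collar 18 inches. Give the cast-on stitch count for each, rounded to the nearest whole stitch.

front 74; cuff 23; back 59; collar 51.

Rate = 10/3.5 = 2.857 sts per in.
front: 26 × 2.857 = 74.29 → 74.
cuff: 8 × 2.857 = 22.86 → 23.
back: 20.5 × 2.857 = 58.57 → 59.
collar: 18 × 2.857 = 51.43 → 51.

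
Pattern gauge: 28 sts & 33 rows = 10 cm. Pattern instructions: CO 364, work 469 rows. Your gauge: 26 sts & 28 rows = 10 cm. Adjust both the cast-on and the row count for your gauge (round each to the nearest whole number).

Cast on 338 stitches; work 398 rows.

Stitches: 364 × 26/28 = 338.00 → 338.
Rows: 469 × 28/33 = 397.94 → 398.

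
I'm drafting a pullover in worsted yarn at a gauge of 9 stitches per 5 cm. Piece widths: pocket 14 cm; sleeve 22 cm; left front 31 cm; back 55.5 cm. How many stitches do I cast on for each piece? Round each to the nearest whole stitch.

Rate = 9/5 = 1.8 sts per cm.
pocket: 14 × 1.8 = 25.20 → 25.
sleeve: 22 × 1.8 = 39.60 → 40.
left front: 31 × 1.8 = 55.80 → 56.
back: 55.5 × 1.8 = 99.90 → 100.

pocket 25; sleeve 40; left front 56; back 100.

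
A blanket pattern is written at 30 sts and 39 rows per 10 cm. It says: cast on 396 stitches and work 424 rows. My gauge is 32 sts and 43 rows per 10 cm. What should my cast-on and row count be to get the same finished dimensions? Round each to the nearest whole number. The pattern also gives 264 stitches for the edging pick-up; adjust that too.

Cast on 422 stitches; work 467 rows; edging pick-up 282 stitches.

Stitches: 396 × 32/30 = 422.40 → 422.
Rows: 424 × 43/39 = 467.49 → 467.
edging pick-up: 264 × 32/30 = 281.60 → 282.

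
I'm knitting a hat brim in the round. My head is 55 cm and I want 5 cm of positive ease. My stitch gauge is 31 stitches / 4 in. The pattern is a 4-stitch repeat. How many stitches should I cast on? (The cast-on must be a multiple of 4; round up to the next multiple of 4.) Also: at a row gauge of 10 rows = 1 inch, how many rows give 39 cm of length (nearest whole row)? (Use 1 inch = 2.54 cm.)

Finished = 55 + 5 = 60 cm.
60 cm × 1/2.54 = 23.62 inches.
31/4 = 7.75 sts per in; 23.62 × 7.75 = 183.07 sts.
Next multiple of 4 → 184.
39 cm = 15.35 inches; × 10 = 153.54 → 154 rows.

Cast on 184 stitches; work 154 rows.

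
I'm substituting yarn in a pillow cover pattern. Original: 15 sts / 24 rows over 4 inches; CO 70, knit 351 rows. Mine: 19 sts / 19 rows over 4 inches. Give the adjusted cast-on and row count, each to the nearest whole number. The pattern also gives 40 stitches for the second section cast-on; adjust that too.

Cast on 89 stitches; work 278 rows; second section cast-on 51 stitches.

Stitches: 70 × 19/15 = 88.67 → 89.
Rows: 351 × 19/24 = 277.88 → 278.
second section cast-on: 40 × 19/15 = 50.67 → 51.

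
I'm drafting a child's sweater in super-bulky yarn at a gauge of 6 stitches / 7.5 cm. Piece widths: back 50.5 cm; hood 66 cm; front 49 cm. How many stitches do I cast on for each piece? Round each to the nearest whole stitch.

back 40; hood 53; front 39.

Rate = 6/7.5 = 0.8 sts per cm.
back: 50.5 × 0.8 = 40.40 → 40.
hood: 66 × 0.8 = 52.80 → 53.
front: 49 × 0.8 = 39.20 → 39.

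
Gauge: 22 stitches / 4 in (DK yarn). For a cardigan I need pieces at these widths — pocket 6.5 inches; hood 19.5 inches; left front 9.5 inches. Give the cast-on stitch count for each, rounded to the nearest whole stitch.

pocket 36; hood 107; left front 52.

Rate = 22/4 = 5.5 sts per in.
pocket: 6.5 × 5.5 = 35.75 → 36.
hood: 19.5 × 5.5 = 107.25 → 107.
left front: 9.5 × 5.5 = 52.25 → 52.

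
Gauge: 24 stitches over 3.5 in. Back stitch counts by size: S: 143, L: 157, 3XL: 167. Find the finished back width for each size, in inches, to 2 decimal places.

24/3.5 = 6.857 sts per in.
S: 143 / 6.857 = 20.854 → 20.85 in.
L: 157 / 6.857 = 22.896 → 22.90 in.
3XL: 167 / 6.857 = 24.354 → 24.35 in.

S 20.85 inches; L 22.90 inches; 3XL 24.35 inches.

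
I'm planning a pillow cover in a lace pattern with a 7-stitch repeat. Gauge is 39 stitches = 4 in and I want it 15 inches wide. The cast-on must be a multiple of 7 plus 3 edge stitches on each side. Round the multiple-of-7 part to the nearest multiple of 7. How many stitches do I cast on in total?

CO 146 sts.

39 / 4 = 9.75 sts per inch.
15 × 9.75 = 146.25 sts.
Less 6 edge sts → 140.25 for the repeat.
Nearest multiple of 7: 140.
Add back 6 edge sts → 146.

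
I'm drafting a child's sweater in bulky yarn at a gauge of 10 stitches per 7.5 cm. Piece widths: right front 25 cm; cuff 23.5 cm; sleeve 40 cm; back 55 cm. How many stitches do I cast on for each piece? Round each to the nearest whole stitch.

right front 33; cuff 31; sleeve 53; back 73.

Rate = 10/7.5 = 1.333 sts per cm.
right front: 25 × 1.333 = 33.33 → 33.
cuff: 23.5 × 1.333 = 31.33 → 31.
sleeve: 40 × 1.333 = 53.33 → 53.
back: 55 × 1.333 = 73.33 → 73.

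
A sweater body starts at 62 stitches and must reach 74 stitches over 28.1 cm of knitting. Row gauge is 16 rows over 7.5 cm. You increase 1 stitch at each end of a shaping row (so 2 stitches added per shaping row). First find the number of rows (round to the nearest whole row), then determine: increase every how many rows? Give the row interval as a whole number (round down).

Increase every 10th row.

Rows = 28.1 × 2.133 = 59.9 → 60 rows.
Stitches to add: 12 → 6 shaping rows (at 2 st each).
60 / 6 = 10.00 → every 10 rows.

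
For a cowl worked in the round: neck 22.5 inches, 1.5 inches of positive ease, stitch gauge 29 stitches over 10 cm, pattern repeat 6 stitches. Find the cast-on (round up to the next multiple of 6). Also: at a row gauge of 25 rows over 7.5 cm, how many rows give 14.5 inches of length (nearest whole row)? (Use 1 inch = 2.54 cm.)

Cast on 180 stitches; work 123 rows.

Finished = 22.5 + 1.5 = 24 inches.
24 inches × 2.54 = 60.96 cm.
29/10 = 2.9 sts per cm; 60.96 × 2.9 = 176.78 sts.
Next multiple of 6 → 180.
14.5 inches = 36.83 cm; × 3.333 = 122.77 → 123 rows.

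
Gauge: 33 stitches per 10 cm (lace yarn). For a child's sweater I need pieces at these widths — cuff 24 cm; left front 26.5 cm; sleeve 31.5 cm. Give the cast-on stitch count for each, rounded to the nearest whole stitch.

Rate = 33/10 = 3.3 sts per cm.
cuff: 24 × 3.3 = 79.20 → 79.
left front: 26.5 × 3.3 = 87.45 → 87.
sleeve: 31.5 × 3.3 = 103.95 → 104.

cuff 79; left front 87; sleeve 104.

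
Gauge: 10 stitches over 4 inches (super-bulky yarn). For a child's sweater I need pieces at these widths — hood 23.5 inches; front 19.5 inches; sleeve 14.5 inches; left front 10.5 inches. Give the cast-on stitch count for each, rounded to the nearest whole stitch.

Rate = 10/4 = 2.5 sts per in.
hood: 23.5 × 2.5 = 58.75 → 59.
front: 19.5 × 2.5 = 48.75 → 49.
sleeve: 14.5 × 2.5 = 36.25 → 36.
left front: 10.5 × 2.5 = 26.25 → 26.

hood 59; front 49; sleeve 36; left front 26.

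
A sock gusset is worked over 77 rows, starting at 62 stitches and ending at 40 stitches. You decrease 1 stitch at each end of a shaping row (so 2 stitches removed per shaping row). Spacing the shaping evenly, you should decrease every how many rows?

Decrease every 7th row.

Stitches to remove: |40 − 62| = 22.
Shaping rows needed: 22 / 2 = 11.
77 rows / 11 = every 7 rows.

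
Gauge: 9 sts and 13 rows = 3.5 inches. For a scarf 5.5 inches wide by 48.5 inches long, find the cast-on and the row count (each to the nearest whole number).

Stitch gauge = 9/3.5 = 2.571 sts/in; 5.5 × 2.571 = 14.14 → 14 sts.
Row gauge = 13/3.5 = 3.714 rows/in; 48.5 × 3.714 = 180.14 → 180 rows.

Cast on 14 stitches and work 180 rows.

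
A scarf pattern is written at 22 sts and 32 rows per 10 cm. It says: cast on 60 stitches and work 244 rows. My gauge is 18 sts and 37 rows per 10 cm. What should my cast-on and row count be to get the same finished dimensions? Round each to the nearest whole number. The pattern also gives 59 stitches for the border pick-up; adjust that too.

Cast on 49 stitches; work 282 rows; border pick-up 48 stitches.

Stitches: 60 × 18/22 = 49.09 → 49.
Rows: 244 × 37/32 = 282.12 → 282.
border pick-up: 59 × 18/22 = 48.27 → 48.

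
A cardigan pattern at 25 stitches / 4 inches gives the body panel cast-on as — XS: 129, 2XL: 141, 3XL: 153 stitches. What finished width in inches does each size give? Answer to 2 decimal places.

XS 20.64 inches; 2XL 22.56 inches; 3XL 24.48 inches.

25/4 = 6.25 sts per in.
XS: 129 / 6.25 = 20.640 → 20.64 in.
2XL: 141 / 6.25 = 22.560 → 22.56 in.
3XL: 153 / 6.25 = 24.480 → 24.48 in.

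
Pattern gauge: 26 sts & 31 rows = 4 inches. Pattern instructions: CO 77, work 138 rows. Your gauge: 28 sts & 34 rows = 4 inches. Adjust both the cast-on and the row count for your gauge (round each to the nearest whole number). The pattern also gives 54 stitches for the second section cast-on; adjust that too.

Stitches: 77 × 28/26 = 82.92 → 83.
Rows: 138 × 34/31 = 151.35 → 151.
second section cast-on: 54 × 28/26 = 58.15 → 58.

Cast on 83 stitches; work 151 rows; second section cast-on 58 stitches.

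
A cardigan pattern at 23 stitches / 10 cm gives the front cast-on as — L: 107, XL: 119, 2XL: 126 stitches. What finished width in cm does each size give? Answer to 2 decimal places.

23/10 = 2.3 sts per cm.
L: 107 / 2.3 = 46.522 → 46.52 cm.
XL: 119 / 2.3 = 51.739 → 51.74 cm.
2XL: 126 / 2.3 = 54.783 → 54.78 cm.

L 46.52 cm; XL 51.74 cm; 2XL 54.78 cm.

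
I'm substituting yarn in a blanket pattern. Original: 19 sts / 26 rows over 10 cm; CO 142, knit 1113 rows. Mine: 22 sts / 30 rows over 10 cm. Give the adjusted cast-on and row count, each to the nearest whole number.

Stitches: 142 × 22/19 = 164.42 → 164.
Rows: 1113 × 30/26 = 1284.23 → 1284.

Cast on 164 stitches; work 1284 rows.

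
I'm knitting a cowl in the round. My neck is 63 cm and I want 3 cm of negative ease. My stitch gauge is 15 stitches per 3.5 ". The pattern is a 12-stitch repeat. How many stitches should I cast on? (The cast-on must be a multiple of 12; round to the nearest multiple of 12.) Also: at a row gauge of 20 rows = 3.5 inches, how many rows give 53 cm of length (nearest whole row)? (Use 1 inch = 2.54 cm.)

Finished = 63 − 3 = 60 cm.
60 cm × 1/2.54 = 23.62 inches.
15/3.5 = 4.286 sts per in; 23.62 × 4.286 = 101.24 sts.
Nearest multiple of 12 → 96.
53 cm = 20.87 inches; × 5.714 = 119.24 → 119 rows.

Cast on 96 stitches; work 119 rows.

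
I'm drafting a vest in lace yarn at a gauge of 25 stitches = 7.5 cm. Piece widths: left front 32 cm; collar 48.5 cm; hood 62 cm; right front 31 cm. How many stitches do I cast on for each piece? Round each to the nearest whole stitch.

left front 107; collar 162; hood 207; right front 103.

Rate = 25/7.5 = 3.333 sts per cm.
left front: 32 × 3.333 = 106.67 → 107.
collar: 48.5 × 3.333 = 161.67 → 162.
hood: 62 × 3.333 = 206.67 → 207.
right front: 31 × 3.333 = 103.33 → 103.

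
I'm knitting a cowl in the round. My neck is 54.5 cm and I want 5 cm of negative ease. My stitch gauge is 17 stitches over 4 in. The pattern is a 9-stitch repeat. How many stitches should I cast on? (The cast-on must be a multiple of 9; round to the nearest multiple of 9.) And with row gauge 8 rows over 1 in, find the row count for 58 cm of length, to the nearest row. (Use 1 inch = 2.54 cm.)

Cast on 81 stitches; work 183 rows.

Finished = 54.5 − 5 = 49.5 cm.
49.5 cm × 1/2.54 = 19.49 inches.
17/4 = 4.25 sts per in; 19.49 × 4.25 = 82.82 sts.
Nearest multiple of 9 → 81.
58 cm = 22.83 inches; × 8 = 182.68 → 183 rows.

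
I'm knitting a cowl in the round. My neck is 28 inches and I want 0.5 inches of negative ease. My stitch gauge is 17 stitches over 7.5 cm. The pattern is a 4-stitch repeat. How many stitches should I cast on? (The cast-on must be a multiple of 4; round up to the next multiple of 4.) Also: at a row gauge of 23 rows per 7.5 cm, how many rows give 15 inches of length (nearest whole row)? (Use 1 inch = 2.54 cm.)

Finished = 28 − 0.5 = 27.5 inches.
27.5 inches × 2.54 = 69.85 cm.
17/7.5 = 2.267 sts per cm; 69.85 × 2.267 = 158.33 sts.
Next multiple of 4 → 160.
15 inches = 38.10 cm; × 3.067 = 116.84 → 117 rows.

Cast on 160 stitches; work 117 rows.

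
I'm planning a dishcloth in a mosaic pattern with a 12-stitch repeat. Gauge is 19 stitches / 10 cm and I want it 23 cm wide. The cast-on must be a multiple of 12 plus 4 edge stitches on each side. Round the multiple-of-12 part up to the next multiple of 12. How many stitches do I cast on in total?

19 / 10 = 1.9 sts per cm.
23 × 1.9 = 43.70 sts.
Less 8 edge sts → 35.70 for the repeat.
Next multiple of 12: 36.
Add back 8 edge sts → 44.

Cast on 44 stitches.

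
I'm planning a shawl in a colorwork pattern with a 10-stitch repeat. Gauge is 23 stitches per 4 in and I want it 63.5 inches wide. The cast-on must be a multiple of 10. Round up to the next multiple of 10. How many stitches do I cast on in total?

23 / 4 = 5.75 sts per inch.
63.5 × 5.75 = 365.12 sts.
Next multiple of 10: 370.

370 stitches.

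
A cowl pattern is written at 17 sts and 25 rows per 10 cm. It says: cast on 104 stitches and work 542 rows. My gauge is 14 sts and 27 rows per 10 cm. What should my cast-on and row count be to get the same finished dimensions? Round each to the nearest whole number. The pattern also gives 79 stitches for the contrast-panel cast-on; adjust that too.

Cast on 86 stitches; work 585 rows; contrast-panel cast-on 65 stitches.

Stitches: 104 × 14/17 = 85.65 → 86.
Rows: 542 × 27/25 = 585.36 → 585.
contrast-panel cast-on: 79 × 14/17 = 65.06 → 65.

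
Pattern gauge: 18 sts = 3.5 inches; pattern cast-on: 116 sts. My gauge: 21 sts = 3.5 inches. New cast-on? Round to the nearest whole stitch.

135 stitches.

Scale factor = 21 / 18 = 1.167.
116 × 21 / 18 = 135.33 sts.
→ 135 sts.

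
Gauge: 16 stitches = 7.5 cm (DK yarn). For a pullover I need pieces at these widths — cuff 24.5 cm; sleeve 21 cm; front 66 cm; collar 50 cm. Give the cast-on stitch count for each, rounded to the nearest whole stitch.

Rate = 16/7.5 = 2.133 sts per cm.
cuff: 24.5 × 2.133 = 52.27 → 52.
sleeve: 21 × 2.133 = 44.80 → 45.
front: 66 × 2.133 = 140.80 → 141.
collar: 50 × 2.133 = 106.67 → 107.

cuff 52; sleeve 45; front 141; collar 107.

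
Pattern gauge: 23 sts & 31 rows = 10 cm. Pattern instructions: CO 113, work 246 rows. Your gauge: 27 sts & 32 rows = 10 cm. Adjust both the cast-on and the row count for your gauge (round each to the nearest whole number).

Cast on 133 stitches; work 254 rows.

Stitches: 113 × 27/23 = 132.65 → 133.
Rows: 246 × 32/31 = 253.94 → 254.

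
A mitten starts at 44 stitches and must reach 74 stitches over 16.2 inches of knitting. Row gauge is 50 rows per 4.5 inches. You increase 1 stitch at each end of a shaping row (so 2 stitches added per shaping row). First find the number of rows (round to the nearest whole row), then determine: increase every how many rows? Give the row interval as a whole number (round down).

Rows = 16.2 × 11.111 = 180.0 → 180 rows.
Stitches to add: 30 → 15 shaping rows (at 2 st each).
180 / 15 = 12.00 → every 12 rows.

Increase every 12th row.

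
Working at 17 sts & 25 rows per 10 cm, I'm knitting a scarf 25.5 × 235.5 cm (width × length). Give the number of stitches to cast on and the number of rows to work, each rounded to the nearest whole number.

Cast on 43 stitches and work 589 rows.

Stitch gauge = 17/10 = 1.7 sts/cm; 25.5 × 1.7 = 43.35 → 43 sts.
Row gauge = 25/10 = 2.5 rows/cm; 235.5 × 2.5 = 588.75 → 589 rows.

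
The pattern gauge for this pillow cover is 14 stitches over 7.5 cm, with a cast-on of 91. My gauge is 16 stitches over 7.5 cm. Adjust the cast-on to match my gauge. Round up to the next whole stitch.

Cast on 104 stitches.

Scale factor = 16 / 14 = 1.143.
91 × 16 / 14 = 104.00 sts.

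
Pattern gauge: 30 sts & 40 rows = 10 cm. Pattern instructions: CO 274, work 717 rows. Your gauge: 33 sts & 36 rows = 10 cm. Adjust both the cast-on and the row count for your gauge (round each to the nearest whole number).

Cast on 301 stitches; work 645 rows.

Stitches: 274 × 33/30 = 301.40 → 301.
Rows: 717 × 36/40 = 645.30 → 645.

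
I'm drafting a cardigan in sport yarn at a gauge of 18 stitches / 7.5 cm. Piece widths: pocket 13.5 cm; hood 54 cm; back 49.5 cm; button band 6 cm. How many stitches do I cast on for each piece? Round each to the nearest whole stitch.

pocket 32; hood 130; back 119; button band 14.

Rate = 18/7.5 = 2.4 sts per cm.
pocket: 13.5 × 2.4 = 32.40 → 32.
hood: 54 × 2.4 = 129.60 → 130.
back: 49.5 × 2.4 = 118.80 → 119.
button band: 6 × 2.4 = 14.40 → 14.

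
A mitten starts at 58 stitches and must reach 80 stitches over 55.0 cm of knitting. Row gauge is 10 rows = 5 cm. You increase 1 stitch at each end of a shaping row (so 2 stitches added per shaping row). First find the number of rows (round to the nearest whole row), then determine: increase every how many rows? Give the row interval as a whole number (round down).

Increase every 10th row.

Rows = 55.0 × 2 = 110.0 → 110 rows.
Stitches to add: 22 → 11 shaping rows (at 2 st each).
110 / 11 = 10.00 → every 10 rows.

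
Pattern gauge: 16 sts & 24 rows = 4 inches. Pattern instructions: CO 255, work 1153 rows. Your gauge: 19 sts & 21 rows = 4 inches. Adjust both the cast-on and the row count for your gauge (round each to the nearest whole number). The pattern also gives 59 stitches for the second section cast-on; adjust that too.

Cast on 303 stitches; work 1009 rows; second section cast-on 70 stitches.

Stitches: 255 × 19/16 = 302.81 → 303.
Rows: 1153 × 21/24 = 1008.88 → 1009.
second section cast-on: 59 × 19/16 = 70.06 → 70.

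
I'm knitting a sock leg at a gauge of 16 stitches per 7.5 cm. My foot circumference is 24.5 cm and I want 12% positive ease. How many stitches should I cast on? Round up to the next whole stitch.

Finished = 24.5 × 1.12 = 27.44 cm.
16 / 7.5 = 2.133 sts per cm.
27.44 × 2.133 = 58.54 sts.
→ 59 sts.

CO 59 sts.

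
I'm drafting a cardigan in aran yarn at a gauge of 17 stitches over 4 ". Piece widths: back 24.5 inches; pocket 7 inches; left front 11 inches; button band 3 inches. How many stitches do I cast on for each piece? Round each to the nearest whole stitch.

Rate = 17/4 = 4.25 sts per in.
back: 24.5 × 4.25 = 104.12 → 104.
pocket: 7 × 4.25 = 29.75 → 30.
left front: 11 × 4.25 = 46.75 → 47.
button band: 3 × 4.25 = 12.75 → 13.

back 104; pocket 30; left front 47; button band 13.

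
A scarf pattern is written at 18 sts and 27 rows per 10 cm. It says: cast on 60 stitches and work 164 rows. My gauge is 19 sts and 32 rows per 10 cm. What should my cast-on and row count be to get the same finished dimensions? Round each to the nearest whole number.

Stitches: 60 × 19/18 = 63.33 → 63.
Rows: 164 × 32/27 = 194.37 → 194.

Cast on 63 stitches; work 194 rows.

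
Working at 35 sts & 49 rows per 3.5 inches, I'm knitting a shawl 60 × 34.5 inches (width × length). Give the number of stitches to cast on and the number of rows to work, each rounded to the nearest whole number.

Stitch gauge = 35/3.5 = 10 sts/in; 60 × 10 = 600.00 → 600 sts.
Row gauge = 49/3.5 = 14 rows/in; 34.5 × 14 = 483.00 → 483 rows.

Cast on 600 stitches and work 483 rows.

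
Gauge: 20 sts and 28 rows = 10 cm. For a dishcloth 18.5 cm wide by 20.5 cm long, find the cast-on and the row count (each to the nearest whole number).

Cast on 37 stitches and work 57 rows.

Stitch gauge = 20/10 = 2 sts/cm; 18.5 × 2 = 37.00 → 37 sts.
Row gauge = 28/10 = 2.8 rows/cm; 20.5 × 2.8 = 57.40 → 57 rows.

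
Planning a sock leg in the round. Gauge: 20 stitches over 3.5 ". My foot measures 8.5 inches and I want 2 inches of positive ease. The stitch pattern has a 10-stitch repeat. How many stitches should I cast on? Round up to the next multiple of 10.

Finished = 8.5 + 2 = 10.5 inches.
20 / 3.5 = 5.714 sts/in.
10.5 × 5.714 = 60.00 sts.
Next multiple of 10: 60.

CO 60 sts.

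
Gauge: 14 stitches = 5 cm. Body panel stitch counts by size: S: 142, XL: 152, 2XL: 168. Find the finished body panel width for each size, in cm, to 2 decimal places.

14/5 = 2.8 sts per cm.
S: 142 / 2.8 = 50.714 → 50.71 cm.
XL: 152 / 2.8 = 54.286 → 54.29 cm.
2XL: 168 / 2.8 = 60.000 → 60.00 cm.

S 50.71 cm; XL 54.29 cm; 2XL 60.00 cm.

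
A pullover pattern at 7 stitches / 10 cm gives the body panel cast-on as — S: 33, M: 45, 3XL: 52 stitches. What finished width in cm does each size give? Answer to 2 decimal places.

S 47.14 cm; M 64.29 cm; 3XL 74.29 cm.

7/10 = 0.7 sts per cm.
S: 33 / 0.7 = 47.143 → 47.14 cm.
M: 45 / 0.7 = 64.286 → 64.29 cm.
3XL: 52 / 0.7 = 74.286 → 74.29 cm.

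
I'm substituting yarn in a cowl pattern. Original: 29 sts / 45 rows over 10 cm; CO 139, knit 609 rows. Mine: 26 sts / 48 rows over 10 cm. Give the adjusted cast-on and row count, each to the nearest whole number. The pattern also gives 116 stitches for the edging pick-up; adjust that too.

Stitches: 139 × 26/29 = 124.62 → 125.
Rows: 609 × 48/45 = 649.60 → 650.
edging pick-up: 116 × 26/29 = 104.00 → 104.

Cast on 125 stitches; work 650 rows; edging pick-up 104 stitches.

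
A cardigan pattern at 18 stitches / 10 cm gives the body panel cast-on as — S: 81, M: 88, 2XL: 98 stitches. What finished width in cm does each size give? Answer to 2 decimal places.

S 45.00 cm; M 48.89 cm; 2XL 54.44 cm.

18/10 = 1.8 sts per cm.
S: 81 / 1.8 = 45.000 → 45.00 cm.
M: 88 / 1.8 = 48.889 → 48.89 cm.
2XL: 98 / 1.8 = 54.444 → 54.44 cm.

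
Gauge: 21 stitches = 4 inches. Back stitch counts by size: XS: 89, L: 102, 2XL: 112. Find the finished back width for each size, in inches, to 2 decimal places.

21/4 = 5.25 sts per in.
XS: 89 / 5.25 = 16.952 → 16.95 in.
L: 102 / 5.25 = 19.429 → 19.43 in.
2XL: 112 / 5.25 = 21.333 → 21.33 in.

XS 16.95 inches; L 19.43 inches; 2XL 21.33 inches.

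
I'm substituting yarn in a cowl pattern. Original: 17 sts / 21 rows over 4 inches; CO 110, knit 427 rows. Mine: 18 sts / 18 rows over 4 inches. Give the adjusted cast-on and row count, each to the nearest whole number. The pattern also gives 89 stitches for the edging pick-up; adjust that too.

Stitches: 110 × 18/17 = 116.47 → 116.
Rows: 427 × 18/21 = 366.00 → 366.
edging pick-up: 89 × 18/17 = 94.24 → 94.

Cast on 116 stitches; work 366 rows; edging pick-up 94 stitches.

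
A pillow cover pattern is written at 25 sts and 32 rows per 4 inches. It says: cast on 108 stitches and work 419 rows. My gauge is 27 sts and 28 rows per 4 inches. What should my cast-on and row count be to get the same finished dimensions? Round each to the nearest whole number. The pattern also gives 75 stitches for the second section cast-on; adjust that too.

Cast on 117 stitches; work 367 rows; second section cast-on 81 stitches.

Stitches: 108 × 27/25 = 116.64 → 117.
Rows: 419 × 28/32 = 366.62 → 367.
second section cast-on: 75 × 27/25 = 81.00 → 81.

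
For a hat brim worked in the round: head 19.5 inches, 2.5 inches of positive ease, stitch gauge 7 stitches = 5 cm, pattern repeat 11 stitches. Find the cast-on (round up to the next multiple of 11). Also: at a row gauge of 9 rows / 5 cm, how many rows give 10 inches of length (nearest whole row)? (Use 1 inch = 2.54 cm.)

Cast on 88 stitches; work 46 rows.

Finished = 19.5 + 2.5 = 22 inches.
22 inches × 2.54 = 55.88 cm.
7/5 = 1.4 sts per cm; 55.88 × 1.4 = 78.23 sts.
Next multiple of 11 → 88.
10 inches = 25.40 cm; × 1.8 = 45.72 → 46 rows.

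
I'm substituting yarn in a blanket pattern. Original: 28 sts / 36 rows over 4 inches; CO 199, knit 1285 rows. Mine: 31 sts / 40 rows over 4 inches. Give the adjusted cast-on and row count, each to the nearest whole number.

Stitches: 199 × 31/28 = 220.32 → 220.
Rows: 1285 × 40/36 = 1427.78 → 1428.

Cast on 220 stitches; work 1428 rows.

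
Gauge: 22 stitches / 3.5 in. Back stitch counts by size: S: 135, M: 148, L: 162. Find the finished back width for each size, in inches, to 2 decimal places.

S 21.48 inches; M 23.55 inches; L 25.77 inches.

22/3.5 = 6.286 sts per in.
S: 135 / 6.286 = 21.477 → 21.48 in.
M: 148 / 6.286 = 23.545 → 23.55 in.
L: 162 / 6.286 = 25.773 → 25.77 in.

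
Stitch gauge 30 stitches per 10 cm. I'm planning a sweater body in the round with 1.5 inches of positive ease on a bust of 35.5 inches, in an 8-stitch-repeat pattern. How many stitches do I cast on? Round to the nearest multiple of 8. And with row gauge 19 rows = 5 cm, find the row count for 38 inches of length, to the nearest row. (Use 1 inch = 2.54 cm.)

Cast on 280 stitches; work 367 rows.

Finished = 35.5 + 1.5 = 37 inches.
37 inches × 2.54 = 93.98 cm.
30/10 = 3 sts per cm; 93.98 × 3 = 281.94 sts.
Nearest multiple of 8 → 280.
38 inches = 96.52 cm; × 3.8 = 366.78 → 367 rows.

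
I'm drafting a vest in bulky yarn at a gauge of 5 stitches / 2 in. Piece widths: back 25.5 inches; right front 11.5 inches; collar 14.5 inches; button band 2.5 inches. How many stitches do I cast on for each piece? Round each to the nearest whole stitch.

back 64; right front 29; collar 36; button band 6.

Rate = 5/2 = 2.5 sts per in.
back: 25.5 × 2.5 = 63.75 → 64.
right front: 11.5 × 2.5 = 28.75 → 29.
collar: 14.5 × 2.5 = 36.25 → 36.
button band: 2.5 × 2.5 = 6.25 → 6.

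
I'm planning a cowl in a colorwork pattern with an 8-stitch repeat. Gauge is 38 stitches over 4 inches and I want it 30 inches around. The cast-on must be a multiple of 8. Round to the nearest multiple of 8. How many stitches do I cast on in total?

CO 288 sts.

38 / 4 = 9.5 sts per inch.
30 × 9.5 = 285.00 sts.
Nearest multiple of 8: 288.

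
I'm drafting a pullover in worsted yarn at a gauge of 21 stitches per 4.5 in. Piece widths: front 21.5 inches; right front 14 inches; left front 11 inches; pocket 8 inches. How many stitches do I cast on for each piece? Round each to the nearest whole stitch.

front 100; right front 65; left front 51; pocket 37.

Rate = 21/4.5 = 4.667 sts per in.
front: 21.5 × 4.667 = 100.33 → 100.
right front: 14 × 4.667 = 65.33 → 65.
left front: 11 × 4.667 = 51.33 → 51.
pocket: 8 × 4.667 = 37.33 → 37.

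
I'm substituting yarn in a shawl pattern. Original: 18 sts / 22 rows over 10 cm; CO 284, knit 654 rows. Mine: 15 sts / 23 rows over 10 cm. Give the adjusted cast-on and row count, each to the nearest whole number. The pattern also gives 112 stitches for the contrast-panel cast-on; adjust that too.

Stitches: 284 × 15/18 = 236.67 → 237.
Rows: 654 × 23/22 = 683.73 → 684.
contrast-panel cast-on: 112 × 15/18 = 93.33 → 93.

Cast on 237 stitches; work 684 rows; contrast-panel cast-on 93 stitches.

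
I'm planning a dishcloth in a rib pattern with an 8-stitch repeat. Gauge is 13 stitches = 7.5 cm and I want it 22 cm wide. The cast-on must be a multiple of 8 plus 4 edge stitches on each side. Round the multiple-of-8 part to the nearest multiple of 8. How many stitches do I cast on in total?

40 stitches.

13 / 7.5 = 1.733 sts per cm.
22 × 1.733 = 38.13 sts.
Less 8 edge sts → 30.13 for the repeat.
Nearest multiple of 8: 32.
Add back 8 edge sts → 40.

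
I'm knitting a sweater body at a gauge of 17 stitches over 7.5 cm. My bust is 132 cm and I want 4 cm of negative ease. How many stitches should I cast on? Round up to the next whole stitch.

CO 291 sts.

Finished = 132 − 4 = 128 cm.
17 / 7.5 = 2.267 sts per cm.
128.00 × 2.267 = 290.13 sts.
→ 291 sts.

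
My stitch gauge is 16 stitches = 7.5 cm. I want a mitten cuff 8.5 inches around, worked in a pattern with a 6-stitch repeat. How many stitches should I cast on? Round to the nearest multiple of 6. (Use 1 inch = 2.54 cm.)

8.5 in = 8.5 × 2.54 = 21.59 cm.
16 / 7.5 = 2.133 sts/cm.
21.59 × 2.133 = 46.06 sts.
→ 48.

48 stitches.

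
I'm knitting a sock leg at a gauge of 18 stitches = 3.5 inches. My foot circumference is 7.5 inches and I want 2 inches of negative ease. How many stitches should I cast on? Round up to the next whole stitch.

Cast on 29 stitches.

Finished = 7.5 − 2 = 5.5 in.
18 / 3.5 = 5.143 sts per inch.
5.50 × 5.143 = 28.29 sts.
→ 29 sts.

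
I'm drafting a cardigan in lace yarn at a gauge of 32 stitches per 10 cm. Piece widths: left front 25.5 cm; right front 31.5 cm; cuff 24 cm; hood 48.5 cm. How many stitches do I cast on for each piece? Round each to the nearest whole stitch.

Rate = 32/10 = 3.2 sts per cm.
left front: 25.5 × 3.2 = 81.60 → 82.
right front: 31.5 × 3.2 = 100.80 → 101.
cuff: 24 × 3.2 = 76.80 → 77.
hood: 48.5 × 3.2 = 155.20 → 155.

left front 82; right front 101; cuff 77; hood 155.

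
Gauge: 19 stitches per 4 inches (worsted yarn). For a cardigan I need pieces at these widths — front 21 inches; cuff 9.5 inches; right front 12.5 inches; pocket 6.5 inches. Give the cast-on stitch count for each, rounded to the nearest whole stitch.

front 100; cuff 45; right front 59; pocket 31.

Rate = 19/4 = 4.75 sts per in.
front: 21 × 4.75 = 99.75 → 100.
cuff: 9.5 × 4.75 = 45.12 → 45.
right front: 12.5 × 4.75 = 59.38 → 59.
pocket: 6.5 × 4.75 = 30.88 → 31.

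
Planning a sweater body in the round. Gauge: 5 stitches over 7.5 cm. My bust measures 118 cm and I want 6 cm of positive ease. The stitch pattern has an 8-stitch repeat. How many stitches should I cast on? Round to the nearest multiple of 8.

Finished = 118 + 6 = 124 cm.
5 / 7.5 = 0.667 sts/cm.
124 × 0.667 = 82.67 sts.
Nearest multiple of 8: 80.

CO 80 sts.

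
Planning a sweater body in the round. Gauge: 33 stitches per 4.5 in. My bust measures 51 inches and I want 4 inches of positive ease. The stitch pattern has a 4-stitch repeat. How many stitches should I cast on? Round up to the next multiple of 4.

Finished = 51 + 4 = 55 inches.
33 / 4.5 = 7.333 sts/in.
55 × 7.333 = 403.33 sts.
Next multiple of 4: 404.

Cast on 404 stitches.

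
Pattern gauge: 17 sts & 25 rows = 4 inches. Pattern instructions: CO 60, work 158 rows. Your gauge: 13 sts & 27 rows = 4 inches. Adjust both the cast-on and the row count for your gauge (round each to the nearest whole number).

Stitches: 60 × 13/17 = 45.88 → 46.
Rows: 158 × 27/25 = 170.64 → 171.

Cast on 46 stitches; work 171 rows.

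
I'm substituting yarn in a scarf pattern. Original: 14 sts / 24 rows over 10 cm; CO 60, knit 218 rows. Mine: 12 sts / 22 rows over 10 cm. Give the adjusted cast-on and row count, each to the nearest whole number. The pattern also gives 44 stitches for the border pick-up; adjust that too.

Cast on 51 stitches; work 200 rows; border pick-up 38 stitches.

Stitches: 60 × 12/14 = 51.43 → 51.
Rows: 218 × 22/24 = 199.83 → 200.
border pick-up: 44 × 12/14 = 37.71 → 38.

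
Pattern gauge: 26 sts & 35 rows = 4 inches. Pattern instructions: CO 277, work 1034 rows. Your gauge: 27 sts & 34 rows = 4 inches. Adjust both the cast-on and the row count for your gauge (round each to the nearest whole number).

Cast on 288 stitches; work 1004 rows.

Stitches: 277 × 27/26 = 287.65 → 288.
Rows: 1034 × 34/35 = 1004.46 → 1004.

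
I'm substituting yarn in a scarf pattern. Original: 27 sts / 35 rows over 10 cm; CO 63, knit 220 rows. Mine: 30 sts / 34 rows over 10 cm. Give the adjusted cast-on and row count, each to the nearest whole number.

Stitches: 63 × 30/27 = 70.00 → 70.
Rows: 220 × 34/35 = 213.71 → 214.

Cast on 70 stitches; work 214 rows.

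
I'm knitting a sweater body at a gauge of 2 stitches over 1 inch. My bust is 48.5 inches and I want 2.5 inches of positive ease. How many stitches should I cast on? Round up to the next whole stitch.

Finished = 48.5 + 2.5 = 51 in.
2 / 1 = 2 sts per inch.
51.00 × 2 = 102.00 sts.

102 stitches.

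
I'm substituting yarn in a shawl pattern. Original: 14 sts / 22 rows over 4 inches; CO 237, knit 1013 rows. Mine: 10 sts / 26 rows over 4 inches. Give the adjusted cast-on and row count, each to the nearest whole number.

Stitches: 237 × 10/14 = 169.29 → 169.
Rows: 1013 × 26/22 = 1197.18 → 1197.

Cast on 169 stitches; work 1197 rows.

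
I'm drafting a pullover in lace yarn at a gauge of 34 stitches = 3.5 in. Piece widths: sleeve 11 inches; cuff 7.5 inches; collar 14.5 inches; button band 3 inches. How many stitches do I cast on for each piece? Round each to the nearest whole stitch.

Rate = 34/3.5 = 9.714 sts per in.
sleeve: 11 × 9.714 = 106.86 → 107.
cuff: 7.5 × 9.714 = 72.86 → 73.
collar: 14.5 × 9.714 = 140.86 → 141.
button band: 3 × 9.714 = 29.14 → 29.

sleeve 107; cuff 73; collar 141; button band 29.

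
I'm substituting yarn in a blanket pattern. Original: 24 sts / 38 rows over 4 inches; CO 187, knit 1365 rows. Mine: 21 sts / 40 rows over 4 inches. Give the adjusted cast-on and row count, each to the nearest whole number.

Stitches: 187 × 21/24 = 163.62 → 164.
Rows: 1365 × 40/38 = 1436.84 → 1437.

Cast on 164 stitches; work 1437 rows.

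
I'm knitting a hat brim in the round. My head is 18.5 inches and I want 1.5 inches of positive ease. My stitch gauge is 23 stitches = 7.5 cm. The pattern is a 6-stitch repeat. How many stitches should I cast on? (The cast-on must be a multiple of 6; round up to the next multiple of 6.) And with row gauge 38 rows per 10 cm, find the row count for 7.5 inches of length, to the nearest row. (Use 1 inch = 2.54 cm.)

Cast on 156 stitches; work 72 rows.

Finished = 18.5 + 1.5 = 20 inches.
20 inches × 2.54 = 50.80 cm.
23/7.5 = 3.067 sts per cm; 50.80 × 3.067 = 155.79 sts.
Next multiple of 6 → 156.
7.5 inches = 19.05 cm; × 3.8 = 72.39 → 72 rows.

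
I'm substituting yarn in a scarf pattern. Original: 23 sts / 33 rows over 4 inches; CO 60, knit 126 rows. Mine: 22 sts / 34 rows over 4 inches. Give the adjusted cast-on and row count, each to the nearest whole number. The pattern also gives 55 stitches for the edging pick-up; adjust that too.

Stitches: 60 × 22/23 = 57.39 → 57.
Rows: 126 × 34/33 = 129.82 → 130.
edging pick-up: 55 × 22/23 = 52.61 → 53.

Cast on 57 stitches; work 130 rows; edging pick-up 53 stitches.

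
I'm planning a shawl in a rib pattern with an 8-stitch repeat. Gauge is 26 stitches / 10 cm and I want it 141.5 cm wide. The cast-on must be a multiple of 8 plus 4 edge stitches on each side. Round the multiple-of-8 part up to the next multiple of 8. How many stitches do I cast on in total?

Cast on 368 stitches.

26 / 10 = 2.6 sts per cm.
141.5 × 2.6 = 367.90 sts.
Less 8 edge sts → 359.90 for the repeat.
Next multiple of 8: 360.
Add back 8 edge sts → 368.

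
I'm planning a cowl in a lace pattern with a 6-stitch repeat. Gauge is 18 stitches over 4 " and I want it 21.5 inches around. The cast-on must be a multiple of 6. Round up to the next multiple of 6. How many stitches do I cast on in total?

102 stitches.

18 / 4 = 4.5 sts per inch.
21.5 × 4.5 = 96.75 sts.
Next multiple of 6: 102.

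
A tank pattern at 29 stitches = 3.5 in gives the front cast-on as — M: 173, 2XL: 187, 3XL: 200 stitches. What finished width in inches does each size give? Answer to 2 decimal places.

29/3.5 = 8.286 sts per in.
M: 173 / 8.286 = 20.879 → 20.88 in.
2XL: 187 / 8.286 = 22.569 → 22.57 in.
3XL: 200 / 8.286 = 24.138 → 24.14 in.

M 20.88 inches; 2XL 22.57 inches; 3XL 24.14 inches.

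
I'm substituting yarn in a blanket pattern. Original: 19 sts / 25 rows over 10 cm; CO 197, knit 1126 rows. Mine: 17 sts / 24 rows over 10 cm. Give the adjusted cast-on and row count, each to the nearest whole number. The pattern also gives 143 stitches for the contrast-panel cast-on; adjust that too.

Stitches: 197 × 17/19 = 176.26 → 176.
Rows: 1126 × 24/25 = 1080.96 → 1081.
contrast-panel cast-on: 143 × 17/19 = 127.95 → 128.

Cast on 176 stitches; work 1081 rows; contrast-panel cast-on 128 stitches.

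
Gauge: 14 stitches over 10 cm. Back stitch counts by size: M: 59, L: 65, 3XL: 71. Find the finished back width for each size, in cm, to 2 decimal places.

14/10 = 1.4 sts per cm.
M: 59 / 1.4 = 42.143 → 42.14 cm.
L: 65 / 1.4 = 46.429 → 46.43 cm.
3XL: 71 / 1.4 = 50.714 → 50.71 cm.

M 42.14 cm; L 46.43 cm; 3XL 50.71 cm.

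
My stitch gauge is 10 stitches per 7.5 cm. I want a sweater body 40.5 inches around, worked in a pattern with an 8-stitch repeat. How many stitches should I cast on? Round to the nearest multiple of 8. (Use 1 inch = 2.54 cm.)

CO 136 sts.

40.5 in = 40.5 × 2.54 = 102.87 cm.
10 / 7.5 = 1.333 sts/cm.
102.87 × 1.333 = 137.16 sts.
→ 136.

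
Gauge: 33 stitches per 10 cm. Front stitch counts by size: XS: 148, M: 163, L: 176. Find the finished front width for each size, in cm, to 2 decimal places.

XS 44.85 cm; M 49.39 cm; L 53.33 cm.

33/10 = 3.3 sts per cm.
XS: 148 / 3.3 = 44.848 → 44.85 cm.
M: 163 / 3.3 = 49.394 → 49.39 cm.
L: 176 / 3.3 = 53.333 → 53.33 cm.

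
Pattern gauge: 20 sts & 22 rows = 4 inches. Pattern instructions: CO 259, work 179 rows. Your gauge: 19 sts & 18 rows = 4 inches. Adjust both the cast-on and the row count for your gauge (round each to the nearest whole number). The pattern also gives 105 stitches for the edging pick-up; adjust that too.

Cast on 246 stitches; work 146 rows; edging pick-up 100 stitches.

Stitches: 259 × 19/20 = 246.05 → 246.
Rows: 179 × 18/22 = 146.45 → 146.
edging pick-up: 105 × 19/20 = 99.75 → 100.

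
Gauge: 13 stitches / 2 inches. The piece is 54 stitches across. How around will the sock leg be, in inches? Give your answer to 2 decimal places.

13 stitches / 2 inch = 6.5 stitches per inch.
54 / 6.5 = 8.308 inches.

8.31 inches.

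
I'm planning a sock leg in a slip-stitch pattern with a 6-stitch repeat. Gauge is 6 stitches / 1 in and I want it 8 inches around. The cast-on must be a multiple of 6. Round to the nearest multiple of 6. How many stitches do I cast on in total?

6 / 1 = 6 sts per inch.
8 × 6 = 48.00 sts.
Nearest multiple of 6: 48.

Cast on 48 stitches.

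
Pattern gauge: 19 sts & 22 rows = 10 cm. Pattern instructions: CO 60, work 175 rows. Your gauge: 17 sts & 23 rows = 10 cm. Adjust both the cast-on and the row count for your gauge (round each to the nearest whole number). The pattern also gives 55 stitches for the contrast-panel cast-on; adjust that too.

Cast on 54 stitches; work 183 rows; contrast-panel cast-on 49 stitches.

Stitches: 60 × 17/19 = 53.68 → 54.
Rows: 175 × 23/22 = 182.95 → 183.
contrast-panel cast-on: 55 × 17/19 = 49.21 → 49.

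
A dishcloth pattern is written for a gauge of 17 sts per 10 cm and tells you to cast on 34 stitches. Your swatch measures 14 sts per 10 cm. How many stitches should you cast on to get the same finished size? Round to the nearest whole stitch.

Scale factor = 14 / 17 = 0.824.
34 × 14 / 17 = 28.00 sts.

28 stitches.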